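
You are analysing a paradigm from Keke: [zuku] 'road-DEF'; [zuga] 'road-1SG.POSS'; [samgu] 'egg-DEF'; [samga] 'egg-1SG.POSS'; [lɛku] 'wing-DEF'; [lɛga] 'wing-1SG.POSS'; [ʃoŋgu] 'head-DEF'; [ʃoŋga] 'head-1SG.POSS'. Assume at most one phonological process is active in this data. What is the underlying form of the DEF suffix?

/-ku/

The DEF suffix surfaces as [-gu] and [-ku], depending on the final segment of the stem.
The 1SG.POSS suffix, which begins with [g], is invariant after every stem; so [g] is not altered by any rule here.
So the underlying form is /-ku/, and voiceless stops become voiced after a nasal.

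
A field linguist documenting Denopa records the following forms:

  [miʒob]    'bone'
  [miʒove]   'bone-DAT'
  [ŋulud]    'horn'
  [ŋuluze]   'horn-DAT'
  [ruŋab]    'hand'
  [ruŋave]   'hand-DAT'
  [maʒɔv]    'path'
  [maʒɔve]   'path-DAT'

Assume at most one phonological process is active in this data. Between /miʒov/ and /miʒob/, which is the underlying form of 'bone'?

/miʒob/

In [miʒob] and [miʒove] the final segment of 'bone' alternates: [b] ~ [v].
The stem 'path' ([maʒɔv], [maʒɔve]) shows [v] unchanged in both environments, so [v] cannot be basic with [b] derived in isolation.
The underlying segment must be /b/; voiced stops become fricatives between vowels, yielding [v] there.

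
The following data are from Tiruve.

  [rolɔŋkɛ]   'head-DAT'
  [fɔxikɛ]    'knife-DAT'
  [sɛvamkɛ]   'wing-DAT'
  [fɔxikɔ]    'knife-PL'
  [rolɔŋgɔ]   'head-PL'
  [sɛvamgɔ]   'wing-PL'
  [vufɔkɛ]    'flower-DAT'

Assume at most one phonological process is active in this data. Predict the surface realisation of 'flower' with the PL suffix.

[vufɔkɔ]

The PL morpheme has two allomorphs, [-gɔ] and [-kɔ].
The DAT suffix, which begins with [k], is invariant after every stem; so [k] is not altered by any rule here.
The PL suffix is therefore /-gɔ/ underlyingly, with post-vocalic devoicing: voiced stops become voiceless after a vowel.
After 'flower', which ends in a vowel, the suffix surfaces as [-kɔ], giving [vufɔkɔ].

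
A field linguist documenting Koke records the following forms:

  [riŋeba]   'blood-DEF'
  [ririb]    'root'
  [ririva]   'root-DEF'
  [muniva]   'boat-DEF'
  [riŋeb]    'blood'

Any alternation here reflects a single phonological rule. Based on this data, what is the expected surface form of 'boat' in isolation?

[munib]

The root 'root' surfaces as [ririb] and [ririva], with a stem-final [b] ~ [v] alternation.
But 'blood' keeps [b] in both environments ([riŋeb], [riŋeba]), so there is no rule changing /b/ to [v] before the DEF suffix.
So /v/ is underlying, and a rule of word-final hardening — voiced fricatives become stops word-finally — gives [b].
From [muniva] the stem 'boat' is /muniv/; word-finally this yields [munib].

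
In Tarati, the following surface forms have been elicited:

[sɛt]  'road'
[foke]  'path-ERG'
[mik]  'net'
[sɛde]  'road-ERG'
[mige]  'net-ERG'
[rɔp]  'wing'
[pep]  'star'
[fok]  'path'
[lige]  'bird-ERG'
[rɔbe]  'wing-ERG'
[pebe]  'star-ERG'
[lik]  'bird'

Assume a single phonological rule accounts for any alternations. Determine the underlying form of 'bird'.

/lig/

'bird' shows [g] ~ [k] at the end of the stem ([lige] vs [lik]).
But 'path' keeps [k] in both environments ([foke], [fok]), so there is no rule changing /k/ to [g] before the ERG suffix.
The underlying segment must be /g/; voiced obstruents become voiceless word-finally, yielding [k] there.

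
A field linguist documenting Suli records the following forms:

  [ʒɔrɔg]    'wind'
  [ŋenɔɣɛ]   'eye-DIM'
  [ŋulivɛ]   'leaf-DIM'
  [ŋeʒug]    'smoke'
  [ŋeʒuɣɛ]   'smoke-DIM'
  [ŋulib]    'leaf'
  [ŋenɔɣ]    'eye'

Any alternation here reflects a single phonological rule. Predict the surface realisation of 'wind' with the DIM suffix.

[ʒɔrɔɣɛ]

The stem for 'smoke' ends in [ɣ] in [ŋeʒuɣɛ] but [g] in [ŋeʒug].
The stem 'eye' ([ŋenɔɣɛ], [ŋenɔɣ]) shows [ɣ] unchanged in both environments, so [ɣ] cannot be basic with [g] derived in isolation.
Therefore /g/ is basic and [ɣ] is derived by intervocalic spirantization (voiced stops become fricatives between vowels).
From [ʒɔrɔg] the stem 'wind' is /ʒɔrɔg/; between vowels this yields [ʒɔrɔɣɛ].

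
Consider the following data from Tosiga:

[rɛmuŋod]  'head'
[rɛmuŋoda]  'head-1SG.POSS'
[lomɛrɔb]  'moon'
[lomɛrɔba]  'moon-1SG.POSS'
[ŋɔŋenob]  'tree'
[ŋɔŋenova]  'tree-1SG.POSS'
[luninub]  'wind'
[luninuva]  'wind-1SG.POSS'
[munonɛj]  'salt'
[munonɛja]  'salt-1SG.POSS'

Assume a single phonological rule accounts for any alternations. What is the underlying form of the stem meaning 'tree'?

'tree' shows [b] ~ [v] at the end of the stem ([ŋɔŋenob] vs [ŋɔŋenova]).
But 'moon' keeps [b] in both environments ([lomɛrɔb], [lomɛrɔba]), so there is no rule changing /b/ to [v] before the 1SG.POSS suffix.
The alternation reflects word-final hardening: voiced fricatives become stops word-finally. /v/ is underlying.

/ŋɔŋenov/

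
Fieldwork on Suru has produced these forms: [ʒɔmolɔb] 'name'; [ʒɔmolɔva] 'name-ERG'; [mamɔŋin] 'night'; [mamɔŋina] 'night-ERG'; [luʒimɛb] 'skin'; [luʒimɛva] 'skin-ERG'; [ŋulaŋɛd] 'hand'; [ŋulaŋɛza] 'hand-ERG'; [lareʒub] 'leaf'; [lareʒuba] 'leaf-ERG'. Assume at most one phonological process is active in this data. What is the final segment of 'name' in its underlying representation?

'name' shows [b] ~ [v] at the end of the stem ([ʒɔmolɔb] vs [ʒɔmolɔva]).
If /b/ were underlying and a rule turned it into [v] before the ERG suffix, 'leaf' would also alternate; but it has [b] in both [lareʒub] and [lareʒuba].
So /v/ is underlying, and a rule of word-final hardening — voiced fricatives become stops word-finally — gives [b].

/v/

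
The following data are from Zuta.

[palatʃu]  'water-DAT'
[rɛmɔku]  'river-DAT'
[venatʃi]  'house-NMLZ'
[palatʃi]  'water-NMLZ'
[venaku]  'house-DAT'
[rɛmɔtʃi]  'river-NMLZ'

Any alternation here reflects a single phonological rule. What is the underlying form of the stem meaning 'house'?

/venak/

The stem for 'house' ends in [k] in [venaku] but [tʃ] in [venatʃi].
Compare 'water', with invariant [tʃ] in [palatʃu] and [palatʃi]: an analysis with underlying /tʃ/ and a rule producing [k] before the DAT suffix would wrongly predict alternation here too.
Therefore /k/ is basic and [tʃ] is derived by palatalization before a front vowel (/k/ becomes palato-alveolar [tʃ] before a front vowel).
So 'house' = /venak/.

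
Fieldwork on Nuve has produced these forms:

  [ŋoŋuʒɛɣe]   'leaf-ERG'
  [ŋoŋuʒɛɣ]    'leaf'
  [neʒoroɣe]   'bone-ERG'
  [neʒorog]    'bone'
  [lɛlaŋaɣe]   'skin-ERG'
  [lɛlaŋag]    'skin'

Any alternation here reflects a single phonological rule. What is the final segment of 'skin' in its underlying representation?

The stem for 'skin' ends in [ɣ] in [lɛlaŋaɣe] but [g] in [lɛlaŋag].
Compare 'leaf', with invariant [ɣ] in [ŋoŋuʒɛɣe] and [ŋoŋuʒɛɣ]: an analysis with underlying /ɣ/ and a rule producing [g] in isolation would wrongly predict alternation here too.
The alternation reflects intervocalic spirantization: voiced stops become fricatives between vowels. /g/ is underlying.

/g/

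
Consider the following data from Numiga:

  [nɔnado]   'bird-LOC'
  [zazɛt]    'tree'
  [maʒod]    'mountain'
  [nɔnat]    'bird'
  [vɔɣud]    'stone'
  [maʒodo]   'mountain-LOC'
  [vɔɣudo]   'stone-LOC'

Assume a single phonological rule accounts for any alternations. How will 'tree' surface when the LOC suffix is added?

[zazɛdo]

'bird' shows [d] ~ [t] at the end of the stem ([nɔnado] vs [nɔnat]).
But 'mountain' keeps [d] in both environments ([maʒodo], [maʒod]), so there is no rule changing /d/ to [t] in isolation.
Therefore /t/ is basic and [d] is derived by intervocalic voicing (voiceless stops become voiced between vowels).
The one attested form of 'tree', [zazɛt], shows underlying /zazɛt/. Applying the same rule between vowels gives [zazɛdo].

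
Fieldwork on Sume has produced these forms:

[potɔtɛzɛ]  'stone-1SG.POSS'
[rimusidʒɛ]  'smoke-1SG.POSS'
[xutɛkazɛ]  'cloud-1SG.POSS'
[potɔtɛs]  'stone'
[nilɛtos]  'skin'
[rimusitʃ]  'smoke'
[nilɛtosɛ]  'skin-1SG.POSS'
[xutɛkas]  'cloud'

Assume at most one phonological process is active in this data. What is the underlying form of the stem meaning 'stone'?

/potɔtɛz/

In [potɔtɛs] and [potɔtɛzɛ] the final segment of 'stone' alternates: [s] ~ [z].
But 'skin' keeps [s] in both environments ([nilɛtos], [nilɛtosɛ]), so there is no rule changing /s/ to [z] before the 1SG.POSS suffix.
Therefore /z/ is basic and [s] is derived by word-final obstruent devoicing (voiced obstruents become voiceless word-finally).
The underlying form of 'stone' is therefore /potɔtɛz/.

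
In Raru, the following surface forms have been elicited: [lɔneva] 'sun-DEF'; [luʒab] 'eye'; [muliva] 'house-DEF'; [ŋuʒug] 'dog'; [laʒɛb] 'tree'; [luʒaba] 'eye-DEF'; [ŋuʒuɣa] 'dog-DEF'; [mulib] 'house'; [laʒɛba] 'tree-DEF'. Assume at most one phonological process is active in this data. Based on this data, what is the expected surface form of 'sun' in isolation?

The root 'house' surfaces as [muliva] and [mulib], with a stem-final [v] ~ [b] alternation.
But 'tree' keeps [b] in both environments ([laʒɛba], [laʒɛb]), so there is no rule changing /b/ to [v] before the DEF suffix.
Therefore /v/ is basic and [b] is derived by word-final hardening (voiced fricatives become stops word-finally).
The one attested form of 'sun', [lɔneva], shows underlying /lɔnev/. Applying the same rule word-finally gives [lɔneb].

[lɔneb]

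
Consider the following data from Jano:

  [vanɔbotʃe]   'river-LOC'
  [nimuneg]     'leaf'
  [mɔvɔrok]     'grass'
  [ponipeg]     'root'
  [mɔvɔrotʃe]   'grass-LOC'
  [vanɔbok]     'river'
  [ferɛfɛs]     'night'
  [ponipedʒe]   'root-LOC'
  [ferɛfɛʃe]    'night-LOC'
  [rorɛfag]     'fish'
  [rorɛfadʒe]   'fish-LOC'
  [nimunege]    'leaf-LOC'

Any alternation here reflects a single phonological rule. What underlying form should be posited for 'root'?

In [ponipedʒe] and [ponipeg] the final segment of 'root' alternates: [dʒ] ~ [g].
The stem 'leaf' ([nimunege], [nimuneg]) shows [g] unchanged in both environments, so [g] cannot be basic with [dʒ] derived before the LOC suffix.
The alternation reflects depalatalization: palato-alveolar /tʃ/, /dʒ/ and /ʃ/ become [k], [g] and [s] when no front vowel follows. /dʒ/ is underlying.

/ponipedʒ/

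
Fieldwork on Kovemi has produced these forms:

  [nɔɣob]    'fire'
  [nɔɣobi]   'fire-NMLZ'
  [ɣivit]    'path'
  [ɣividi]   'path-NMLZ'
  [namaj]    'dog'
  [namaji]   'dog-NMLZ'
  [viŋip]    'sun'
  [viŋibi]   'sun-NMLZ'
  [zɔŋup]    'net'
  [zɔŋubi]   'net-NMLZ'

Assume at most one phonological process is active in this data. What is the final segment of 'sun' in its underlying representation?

The stem for 'sun' ends in [p] in [viŋip] but [b] in [viŋibi].
Compare 'fire', with invariant [b] in [nɔɣob] and [nɔɣobi]: an analysis with underlying /b/ and a rule producing [p] in isolation would wrongly predict alternation here too.
Therefore /p/ is basic and [b] is derived by intervocalic voicing (voiceless stops become voiced between vowels).

/p/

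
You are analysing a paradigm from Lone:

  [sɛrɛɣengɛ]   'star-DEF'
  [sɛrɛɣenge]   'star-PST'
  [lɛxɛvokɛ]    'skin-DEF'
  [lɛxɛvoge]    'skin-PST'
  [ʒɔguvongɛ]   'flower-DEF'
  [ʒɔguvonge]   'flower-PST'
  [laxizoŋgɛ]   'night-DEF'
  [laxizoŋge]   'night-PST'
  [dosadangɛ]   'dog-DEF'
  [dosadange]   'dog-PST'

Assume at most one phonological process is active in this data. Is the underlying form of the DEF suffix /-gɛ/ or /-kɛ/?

/-kɛ/

The DEF morpheme has two allomorphs, [-gɛ] and [-kɛ].
By contrast the PST suffix keeps its initial [g] throughout — that segment must be underlying.
So the underlying form is /-kɛ/, and voiceless stops become voiced after a nasal.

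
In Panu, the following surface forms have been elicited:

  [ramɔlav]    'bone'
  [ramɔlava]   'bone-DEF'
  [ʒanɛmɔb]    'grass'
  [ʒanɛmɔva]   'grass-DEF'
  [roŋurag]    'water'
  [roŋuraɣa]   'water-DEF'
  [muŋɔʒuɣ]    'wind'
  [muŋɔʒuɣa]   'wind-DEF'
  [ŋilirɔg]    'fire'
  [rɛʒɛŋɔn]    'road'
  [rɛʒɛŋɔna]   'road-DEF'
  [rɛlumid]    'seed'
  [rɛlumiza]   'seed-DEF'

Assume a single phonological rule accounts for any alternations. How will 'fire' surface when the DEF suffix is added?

[ŋilirɔɣa]

In [roŋurag] and [roŋuraɣa] the final segment of 'water' alternates: [g] ~ [ɣ].
The stem 'wind' ([muŋɔʒuɣ], [muŋɔʒuɣa]) shows [ɣ] unchanged in both environments, so [ɣ] cannot be basic with [g] derived in isolation.
The underlying segment must be /g/; voiced stops become fricatives between vowels, yielding [ɣ] there.
From [ŋilirɔg] the stem 'fire' is /ŋilirɔg/; between vowels this yields [ŋilirɔɣa].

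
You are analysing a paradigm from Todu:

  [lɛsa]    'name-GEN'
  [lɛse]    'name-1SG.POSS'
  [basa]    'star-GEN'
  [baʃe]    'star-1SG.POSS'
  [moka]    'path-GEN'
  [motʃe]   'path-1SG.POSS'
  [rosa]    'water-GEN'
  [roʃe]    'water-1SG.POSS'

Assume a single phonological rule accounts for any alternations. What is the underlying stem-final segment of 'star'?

The stem for 'star' ends in [s] in [basa] but [ʃ] in [baʃe].
Compare 'name', with invariant [s] in [lɛsa] and [lɛse]: an analysis with underlying /s/ and a rule producing [ʃ] before the 1SG.POSS suffix would wrongly predict alternation here too.
Therefore /ʃ/ is basic and [s] is derived by depalatalization (palato-alveolar /tʃ/ and /ʃ/ become [k] and [s] when no front vowel follows).

/ʃ/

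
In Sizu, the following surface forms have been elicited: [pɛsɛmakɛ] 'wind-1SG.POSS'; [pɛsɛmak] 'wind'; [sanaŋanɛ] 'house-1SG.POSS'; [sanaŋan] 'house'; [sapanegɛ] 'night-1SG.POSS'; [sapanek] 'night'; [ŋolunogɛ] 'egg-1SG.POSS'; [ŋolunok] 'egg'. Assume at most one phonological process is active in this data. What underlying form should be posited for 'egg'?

/ŋolunog/

'egg' shows [g] ~ [k] at the end of the stem ([ŋolunogɛ] vs [ŋolunok]).
Compare 'wind', with invariant [k] in [pɛsɛmakɛ] and [pɛsɛmak]: an analysis with underlying /k/ and a rule producing [g] before the 1SG.POSS suffix would wrongly predict alternation here too.
So /g/ is underlying, and a rule of word-final obstruent devoicing — voiced obstruents become voiceless word-finally — gives [k].
So 'egg' = /ŋolunog/.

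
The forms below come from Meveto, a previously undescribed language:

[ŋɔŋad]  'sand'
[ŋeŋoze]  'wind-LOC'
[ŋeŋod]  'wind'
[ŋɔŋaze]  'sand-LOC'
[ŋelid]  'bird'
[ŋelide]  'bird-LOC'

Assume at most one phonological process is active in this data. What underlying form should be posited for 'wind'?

/ŋeŋoz/

In [ŋeŋod] and [ŋeŋoze] the final segment of 'wind' alternates: [d] ~ [z].
Compare 'bird', with invariant [d] in [ŋelid] and [ŋelide]: an analysis with underlying /d/ and a rule producing [z] before the LOC suffix would wrongly predict alternation here too.
The alternation reflects word-final hardening: voiced fricatives become stops word-finally. /z/ is underlying.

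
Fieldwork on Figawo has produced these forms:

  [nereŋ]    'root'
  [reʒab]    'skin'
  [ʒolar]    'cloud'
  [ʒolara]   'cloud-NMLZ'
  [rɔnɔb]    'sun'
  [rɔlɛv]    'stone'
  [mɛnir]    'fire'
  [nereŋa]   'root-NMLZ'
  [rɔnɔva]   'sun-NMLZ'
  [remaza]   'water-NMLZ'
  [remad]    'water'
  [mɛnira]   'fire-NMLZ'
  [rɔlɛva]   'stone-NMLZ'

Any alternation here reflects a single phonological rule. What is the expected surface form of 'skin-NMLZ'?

The stem for 'sun' ends in [v] in [rɔnɔva] but [b] in [rɔnɔb].
If /v/ were underlying and a rule turned it into [b] in isolation, 'stone' would also alternate; but it has [v] in both [rɔlɛva] and [rɔlɛv].
So /b/ is underlying, and a rule of intervocalic spirantization — voiced stops become fricatives between vowels — gives [v].
The one attested form of 'skin', [reʒab], shows underlying /reʒab/. Applying the same rule between vowels gives [reʒava].

[reʒava]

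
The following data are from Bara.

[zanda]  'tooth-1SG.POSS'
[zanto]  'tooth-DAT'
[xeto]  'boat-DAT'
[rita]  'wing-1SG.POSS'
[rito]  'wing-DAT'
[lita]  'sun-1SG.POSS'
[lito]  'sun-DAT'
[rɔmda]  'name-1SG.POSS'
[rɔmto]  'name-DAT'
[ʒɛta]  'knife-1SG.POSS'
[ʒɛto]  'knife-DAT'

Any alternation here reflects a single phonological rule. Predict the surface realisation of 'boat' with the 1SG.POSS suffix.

The 1SG.POSS morpheme has two allomorphs, [-da] and [-ta].
By contrast the DAT suffix keeps its initial [t] throughout — that segment must be underlying.
The 1SG.POSS suffix is therefore /-da/ underlyingly, with post-vocalic devoicing: voiced stops become voiceless after a vowel.
After 'boat', which ends in a vowel, the suffix surfaces as [-ta], giving [xeta].

[xeta]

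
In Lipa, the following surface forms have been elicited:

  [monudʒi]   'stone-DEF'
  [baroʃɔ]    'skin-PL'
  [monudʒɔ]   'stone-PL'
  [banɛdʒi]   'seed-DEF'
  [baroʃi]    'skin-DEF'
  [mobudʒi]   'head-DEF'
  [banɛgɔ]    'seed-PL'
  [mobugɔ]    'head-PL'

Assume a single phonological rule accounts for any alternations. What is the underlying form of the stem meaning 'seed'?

/banɛg/

The root 'seed' surfaces as [banɛgɔ] and [banɛdʒi], with a stem-final [g] ~ [dʒ] alternation.
The stem 'stone' ([monudʒɔ], [monudʒi]) shows [dʒ] unchanged in both environments, so [dʒ] cannot be basic with [g] derived before the PL suffix.
So /g/ is underlying, and a rule of palatalization before a front vowel — /g/ becomes palato-alveolar [dʒ] before a front vowel — gives [dʒ].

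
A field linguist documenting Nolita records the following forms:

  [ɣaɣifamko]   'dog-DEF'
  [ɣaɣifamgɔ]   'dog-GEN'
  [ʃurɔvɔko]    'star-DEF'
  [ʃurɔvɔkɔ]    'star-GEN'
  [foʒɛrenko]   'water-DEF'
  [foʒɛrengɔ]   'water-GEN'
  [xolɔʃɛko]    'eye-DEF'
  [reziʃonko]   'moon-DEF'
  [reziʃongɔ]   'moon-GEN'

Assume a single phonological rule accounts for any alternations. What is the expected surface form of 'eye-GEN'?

The GEN suffix surfaces as [-gɔ] and [-kɔ], depending on the final segment of the stem.
The DEF suffix, which begins with [k], is invariant after every stem; so [k] is not altered by any rule here.
So the underlying form is /-gɔ/, and voiced stops become voiceless after a vowel.
After 'eye', which ends in a vowel, the suffix surfaces as [-kɔ], giving [xolɔʃɛkɔ].

[xolɔʃɛkɔ]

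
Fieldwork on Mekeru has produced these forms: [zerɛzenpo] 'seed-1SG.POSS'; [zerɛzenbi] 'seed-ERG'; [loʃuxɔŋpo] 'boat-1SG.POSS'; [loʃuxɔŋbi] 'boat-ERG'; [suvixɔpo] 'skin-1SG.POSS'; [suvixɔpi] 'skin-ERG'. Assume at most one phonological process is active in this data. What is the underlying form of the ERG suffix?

The ERG suffix surfaces as [-bi] and [-pi], depending on the final segment of the stem.
By contrast the 1SG.POSS suffix keeps its initial [p] throughout — that segment must be underlying.
The ERG suffix is therefore /-bi/ underlyingly, with post-vocalic devoicing: voiced stops become voiceless after a vowel.

/-bi/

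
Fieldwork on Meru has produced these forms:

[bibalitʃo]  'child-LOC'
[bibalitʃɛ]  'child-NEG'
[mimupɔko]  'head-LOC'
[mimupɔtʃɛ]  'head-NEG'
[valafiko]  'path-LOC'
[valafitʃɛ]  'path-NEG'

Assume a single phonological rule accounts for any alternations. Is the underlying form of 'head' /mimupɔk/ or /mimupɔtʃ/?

The root 'head' surfaces as [mimupɔko] and [mimupɔtʃɛ], with a stem-final [k] ~ [tʃ] alternation.
But 'child' keeps [tʃ] in both environments ([bibalitʃo], [bibalitʃɛ]), so there is no rule changing /tʃ/ to [k] before the LOC suffix.
Therefore /k/ is basic and [tʃ] is derived by palatalization before a front vowel (/k/ becomes palato-alveolar [tʃ] before a front vowel).

/mimupɔk/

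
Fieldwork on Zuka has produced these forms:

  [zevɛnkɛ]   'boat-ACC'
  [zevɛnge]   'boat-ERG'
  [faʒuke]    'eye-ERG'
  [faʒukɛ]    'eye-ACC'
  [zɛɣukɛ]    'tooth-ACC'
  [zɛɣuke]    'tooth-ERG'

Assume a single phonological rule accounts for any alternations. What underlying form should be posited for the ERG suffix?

The ERG suffix surfaces as [-ge] and [-ke], depending on the final segment of the stem.
By contrast the ACC suffix keeps its initial [k] throughout — that segment must be underlying.
So the underlying form is /-ge/, and voiced stops become voiceless after a vowel.

/-ge/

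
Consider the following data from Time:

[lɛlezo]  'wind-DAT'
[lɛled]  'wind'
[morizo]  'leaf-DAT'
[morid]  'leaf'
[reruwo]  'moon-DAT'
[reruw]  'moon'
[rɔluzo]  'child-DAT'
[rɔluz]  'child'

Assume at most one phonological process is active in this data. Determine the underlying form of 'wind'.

'wind' shows [z] ~ [d] at the end of the stem ([lɛlezo] vs [lɛled]).
But 'child' keeps [z] in both environments ([rɔluzo], [rɔluz]), so there is no rule changing /z/ to [d] in isolation.
The alternation reflects intervocalic spirantization: voiced stops become fricatives between vowels. /d/ is underlying.

/lɛled/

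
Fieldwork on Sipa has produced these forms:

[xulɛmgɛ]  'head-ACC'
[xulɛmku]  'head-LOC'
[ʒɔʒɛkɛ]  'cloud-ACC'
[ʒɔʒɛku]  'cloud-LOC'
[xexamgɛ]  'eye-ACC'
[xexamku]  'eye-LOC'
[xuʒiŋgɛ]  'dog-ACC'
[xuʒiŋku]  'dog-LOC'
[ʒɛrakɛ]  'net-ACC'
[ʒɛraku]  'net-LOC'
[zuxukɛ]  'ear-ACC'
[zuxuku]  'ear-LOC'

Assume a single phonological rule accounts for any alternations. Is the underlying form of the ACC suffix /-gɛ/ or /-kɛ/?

The ACC suffix surfaces as [-gɛ] and [-kɛ], depending on the final segment of the stem.
By contrast the LOC suffix keeps its initial [k] throughout — that segment must be underlying.
The ACC suffix is therefore /-gɛ/ underlyingly, with post-vocalic devoicing: voiced stops become voiceless after a vowel.

/-gɛ/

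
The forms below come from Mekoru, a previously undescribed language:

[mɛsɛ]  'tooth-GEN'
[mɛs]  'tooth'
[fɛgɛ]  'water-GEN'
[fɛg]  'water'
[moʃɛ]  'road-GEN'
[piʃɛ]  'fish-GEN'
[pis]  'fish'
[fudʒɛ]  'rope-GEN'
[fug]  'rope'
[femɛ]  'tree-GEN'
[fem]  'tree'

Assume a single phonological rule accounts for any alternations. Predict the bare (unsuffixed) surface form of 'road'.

[mos]

'fish' shows [ʃ] ~ [s] at the end of the stem ([piʃɛ] vs [pis]).
Compare 'tooth', with invariant [s] in [mɛsɛ] and [mɛs]: an analysis with underlying /s/ and a rule producing [ʃ] before the GEN suffix would wrongly predict alternation here too.
Therefore /ʃ/ is basic and [s] is derived by depalatalization (palato-alveolar /dʒ/ and /ʃ/ become [g] and [s] when no front vowel follows).
From [moʃɛ] the stem 'road' is /moʃ/; when no front vowel follows this yields [mos].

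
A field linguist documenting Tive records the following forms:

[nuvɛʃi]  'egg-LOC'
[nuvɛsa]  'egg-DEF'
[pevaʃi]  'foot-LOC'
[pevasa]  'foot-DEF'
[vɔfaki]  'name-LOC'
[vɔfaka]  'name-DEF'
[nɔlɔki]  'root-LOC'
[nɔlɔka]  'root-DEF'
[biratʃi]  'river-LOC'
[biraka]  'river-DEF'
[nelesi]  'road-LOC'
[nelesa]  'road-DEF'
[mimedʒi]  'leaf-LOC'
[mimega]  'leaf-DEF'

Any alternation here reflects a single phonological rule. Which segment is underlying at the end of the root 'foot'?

/ʃ/

The root 'foot' surfaces as [pevaʃi] and [pevasa], with a stem-final [ʃ] ~ [s] alternation.
The stem 'road' ([nelesi], [nelesa]) shows [s] unchanged in both environments, so [s] cannot be basic with [ʃ] derived before the LOC suffix.
Therefore /ʃ/ is basic and [s] is derived by depalatalization (palato-alveolar /tʃ/, /dʒ/ and /ʃ/ become [k], [g] and [s] when no front vowel follows).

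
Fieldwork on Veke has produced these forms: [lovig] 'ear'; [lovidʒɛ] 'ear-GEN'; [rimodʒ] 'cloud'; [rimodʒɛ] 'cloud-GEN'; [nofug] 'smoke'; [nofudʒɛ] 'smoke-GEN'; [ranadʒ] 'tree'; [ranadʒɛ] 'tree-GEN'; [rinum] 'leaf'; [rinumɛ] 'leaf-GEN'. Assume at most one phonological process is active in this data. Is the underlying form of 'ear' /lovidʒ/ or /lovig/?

/lovig/

The stem for 'ear' ends in [g] in [lovig] but [dʒ] in [lovidʒɛ].
If /dʒ/ were underlying and a rule turned it into [g] in isolation, 'cloud' would also alternate; but it has [dʒ] in both [rimodʒ] and [rimodʒɛ].
So /g/ is underlying, and a rule of palatalization before a front vowel — /g/ becomes palato-alveolar [dʒ] before a front vowel — gives [dʒ].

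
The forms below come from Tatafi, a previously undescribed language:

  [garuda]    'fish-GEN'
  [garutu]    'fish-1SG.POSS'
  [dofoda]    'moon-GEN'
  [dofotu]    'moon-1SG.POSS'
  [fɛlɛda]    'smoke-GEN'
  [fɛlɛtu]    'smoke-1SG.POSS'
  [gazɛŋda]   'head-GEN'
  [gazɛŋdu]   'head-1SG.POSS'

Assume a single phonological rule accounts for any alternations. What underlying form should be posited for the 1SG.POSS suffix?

/-tu/

The 1SG.POSS suffix surfaces as [-du] and [-tu], depending on the final segment of the stem.
By contrast the GEN suffix keeps its initial [d] throughout — that segment must be underlying.
The 1SG.POSS suffix is therefore /-tu/ underlyingly, with post-nasal voicing: voiceless stops become voiced after a nasal.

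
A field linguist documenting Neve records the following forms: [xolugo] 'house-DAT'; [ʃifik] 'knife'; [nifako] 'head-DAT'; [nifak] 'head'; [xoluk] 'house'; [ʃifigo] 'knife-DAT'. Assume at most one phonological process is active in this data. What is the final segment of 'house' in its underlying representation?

The stem for 'house' ends in [k] in [xoluk] but [g] in [xolugo].
But 'head' keeps [k] in both environments ([nifak], [nifako]), so there is no rule changing /k/ to [g] before the DAT suffix.
The alternation reflects word-final obstruent devoicing: voiced obstruents become voiceless word-finally. /g/ is underlying.

/g/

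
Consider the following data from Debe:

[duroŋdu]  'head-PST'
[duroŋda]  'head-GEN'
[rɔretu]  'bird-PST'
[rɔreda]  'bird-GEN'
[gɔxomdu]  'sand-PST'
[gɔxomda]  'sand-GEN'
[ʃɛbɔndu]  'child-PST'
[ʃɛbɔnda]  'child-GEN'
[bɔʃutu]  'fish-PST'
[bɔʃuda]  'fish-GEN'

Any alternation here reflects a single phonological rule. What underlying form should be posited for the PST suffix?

/-tu/

The PST morpheme has two allomorphs, [-du] and [-tu].
By contrast the GEN suffix keeps its initial [d] throughout — that segment must be underlying.
The PST suffix is therefore /-tu/ underlyingly, with post-nasal voicing: voiceless stops become voiced after a nasal.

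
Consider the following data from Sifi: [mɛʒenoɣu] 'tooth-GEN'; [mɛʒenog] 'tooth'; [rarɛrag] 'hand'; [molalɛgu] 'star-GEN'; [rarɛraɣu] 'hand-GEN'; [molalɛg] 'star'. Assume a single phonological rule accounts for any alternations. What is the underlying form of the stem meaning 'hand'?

The root 'hand' surfaces as [rarɛrag] and [rarɛraɣu], with a stem-final [g] ~ [ɣ] alternation.
If /g/ were underlying and a rule turned it into [ɣ] before the GEN suffix, 'star' would also alternate; but it has [g] in both [molalɛg] and [molalɛgu].
The underlying segment must be /ɣ/; voiced fricatives become stops word-finally, yielding [g] there.
The underlying form of 'hand' is therefore /rarɛraɣ/.

/rarɛraɣ/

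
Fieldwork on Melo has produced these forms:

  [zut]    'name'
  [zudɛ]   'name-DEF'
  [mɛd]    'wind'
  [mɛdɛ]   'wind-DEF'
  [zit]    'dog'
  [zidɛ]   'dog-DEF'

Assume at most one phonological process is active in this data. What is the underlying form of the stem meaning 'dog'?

/zit/

The root 'dog' surfaces as [zit] and [zidɛ], with a stem-final [t] ~ [d] alternation.
Compare 'wind', with invariant [d] in [mɛd] and [mɛdɛ]: an analysis with underlying /d/ and a rule producing [t] in isolation would wrongly predict alternation here too.
So /t/ is underlying, and a rule of intervocalic voicing — voiceless stops become voiced between vowels — gives [d].
The underlying form of 'dog' is therefore /zit/.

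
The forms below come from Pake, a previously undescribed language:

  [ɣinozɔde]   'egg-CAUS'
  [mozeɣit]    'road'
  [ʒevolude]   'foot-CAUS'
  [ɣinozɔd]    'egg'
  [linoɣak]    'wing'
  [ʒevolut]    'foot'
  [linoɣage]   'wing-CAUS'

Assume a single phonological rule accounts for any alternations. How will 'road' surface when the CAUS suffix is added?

[mozeɣide]

The root 'foot' surfaces as [ʒevolude] and [ʒevolut], with a stem-final [d] ~ [t] alternation.
But 'egg' keeps [d] in both environments ([ɣinozɔde], [ɣinozɔd]), so there is no rule changing /d/ to [t] in isolation.
Therefore /t/ is basic and [d] is derived by intervocalic voicing (voiceless stops become voiced between vowels).
From [mozeɣit] the stem 'road' is /mozeɣit/; between vowels this yields [mozeɣide].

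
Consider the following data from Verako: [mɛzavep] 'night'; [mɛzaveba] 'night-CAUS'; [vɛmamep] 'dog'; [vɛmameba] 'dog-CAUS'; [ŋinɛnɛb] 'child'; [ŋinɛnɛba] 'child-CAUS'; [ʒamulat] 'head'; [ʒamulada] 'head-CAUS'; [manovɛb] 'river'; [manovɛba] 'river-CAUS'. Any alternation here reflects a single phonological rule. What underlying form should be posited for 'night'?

The root 'night' surfaces as [mɛzavep] and [mɛzaveba], with a stem-final [p] ~ [b] alternation.
But 'river' keeps [b] in both environments ([manovɛb], [manovɛba]), so there is no rule changing /b/ to [p] in isolation.
Therefore /p/ is basic and [b] is derived by intervocalic voicing (voiceless stops become voiced between vowels).
So 'night' = /mɛzavep/.

/mɛzavep/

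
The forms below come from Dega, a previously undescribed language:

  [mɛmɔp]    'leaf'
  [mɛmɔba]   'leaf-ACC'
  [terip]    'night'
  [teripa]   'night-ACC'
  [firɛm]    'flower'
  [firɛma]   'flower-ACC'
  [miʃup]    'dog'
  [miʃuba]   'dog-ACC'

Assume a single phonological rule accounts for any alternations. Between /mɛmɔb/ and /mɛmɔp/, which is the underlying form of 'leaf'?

/mɛmɔb/

The root 'leaf' surfaces as [mɛmɔp] and [mɛmɔba], with a stem-final [p] ~ [b] alternation.
But 'night' keeps [p] in both environments ([terip], [teripa]), so there is no rule changing /p/ to [b] before the ACC suffix.
Therefore /b/ is basic and [p] is derived by word-final obstruent devoicing (voiced obstruents become voiceless word-finally).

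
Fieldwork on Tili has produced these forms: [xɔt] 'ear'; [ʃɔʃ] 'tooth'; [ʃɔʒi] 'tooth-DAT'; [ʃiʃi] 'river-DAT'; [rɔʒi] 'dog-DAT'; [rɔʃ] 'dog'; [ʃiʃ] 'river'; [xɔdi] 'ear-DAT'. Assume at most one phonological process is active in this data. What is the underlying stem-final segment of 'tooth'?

/ʒ/

The root 'tooth' surfaces as [ʃɔʃ] and [ʃɔʒi], with a stem-final [ʃ] ~ [ʒ] alternation.
But 'river' keeps [ʃ] in both environments ([ʃiʃ], [ʃiʃi]), so there is no rule changing /ʃ/ to [ʒ] before the DAT suffix.
The underlying segment must be /ʒ/; voiced obstruents become voiceless word-finally, yielding [ʃ] there.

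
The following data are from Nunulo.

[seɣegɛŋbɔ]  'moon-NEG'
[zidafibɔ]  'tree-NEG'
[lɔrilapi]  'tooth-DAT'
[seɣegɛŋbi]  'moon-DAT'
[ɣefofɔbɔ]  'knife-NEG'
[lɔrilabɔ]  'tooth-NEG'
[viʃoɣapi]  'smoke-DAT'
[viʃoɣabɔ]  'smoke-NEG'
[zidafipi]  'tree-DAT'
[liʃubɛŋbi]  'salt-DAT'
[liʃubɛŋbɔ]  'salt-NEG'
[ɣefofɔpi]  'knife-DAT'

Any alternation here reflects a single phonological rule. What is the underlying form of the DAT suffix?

/-pi/

The DAT suffix surfaces as [-bi] and [-pi], depending on the final segment of the stem.
By contrast the NEG suffix keeps its initial [b] throughout — that segment must be underlying.
So the underlying form is /-pi/, and voiceless stops become voiced after a nasal.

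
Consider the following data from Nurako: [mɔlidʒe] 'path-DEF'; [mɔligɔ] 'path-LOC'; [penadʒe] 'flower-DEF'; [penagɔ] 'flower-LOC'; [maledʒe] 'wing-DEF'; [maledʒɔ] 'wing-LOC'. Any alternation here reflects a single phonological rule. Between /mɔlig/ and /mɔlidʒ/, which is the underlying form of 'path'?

/mɔlig/

The stem for 'path' ends in [dʒ] in [mɔlidʒe] but [g] in [mɔligɔ].
But 'wing' keeps [dʒ] in both environments ([maledʒe], [maledʒɔ]), so there is no rule changing /dʒ/ to [g] before the LOC suffix.
So /g/ is underlying, and a rule of palatalization before a front vowel — /g/ becomes palato-alveolar [dʒ] before a front vowel — gives [dʒ].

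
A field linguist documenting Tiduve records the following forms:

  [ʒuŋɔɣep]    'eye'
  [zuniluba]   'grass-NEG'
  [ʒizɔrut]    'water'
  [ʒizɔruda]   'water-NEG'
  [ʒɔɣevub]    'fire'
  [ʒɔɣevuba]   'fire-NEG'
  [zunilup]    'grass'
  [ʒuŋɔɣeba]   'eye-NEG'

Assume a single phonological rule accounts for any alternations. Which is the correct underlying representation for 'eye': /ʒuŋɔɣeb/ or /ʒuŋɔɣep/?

The root 'eye' surfaces as [ʒuŋɔɣeba] and [ʒuŋɔɣep], with a stem-final [b] ~ [p] alternation.
If /b/ were underlying and a rule turned it into [p] in isolation, 'fire' would also alternate; but it has [b] in both [ʒɔɣevuba] and [ʒɔɣevub].
Therefore /p/ is basic and [b] is derived by intervocalic voicing (voiceless stops become voiced between vowels).

/ʒuŋɔɣep/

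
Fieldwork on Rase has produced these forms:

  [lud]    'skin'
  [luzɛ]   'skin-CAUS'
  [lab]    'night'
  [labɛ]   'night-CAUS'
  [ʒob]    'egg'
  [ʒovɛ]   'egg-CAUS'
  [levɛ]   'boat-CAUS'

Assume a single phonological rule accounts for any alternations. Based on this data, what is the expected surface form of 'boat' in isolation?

[leb]

In [ʒob] and [ʒovɛ] the final segment of 'egg' alternates: [b] ~ [v].
Compare 'night', with invariant [b] in [lab] and [labɛ]: an analysis with underlying /b/ and a rule producing [v] before the CAUS suffix would wrongly predict alternation here too.
The alternation reflects word-final hardening: voiced fricatives become stops word-finally. /v/ is underlying.
From [levɛ] the stem 'boat' is /lev/; word-finally this yields [leb].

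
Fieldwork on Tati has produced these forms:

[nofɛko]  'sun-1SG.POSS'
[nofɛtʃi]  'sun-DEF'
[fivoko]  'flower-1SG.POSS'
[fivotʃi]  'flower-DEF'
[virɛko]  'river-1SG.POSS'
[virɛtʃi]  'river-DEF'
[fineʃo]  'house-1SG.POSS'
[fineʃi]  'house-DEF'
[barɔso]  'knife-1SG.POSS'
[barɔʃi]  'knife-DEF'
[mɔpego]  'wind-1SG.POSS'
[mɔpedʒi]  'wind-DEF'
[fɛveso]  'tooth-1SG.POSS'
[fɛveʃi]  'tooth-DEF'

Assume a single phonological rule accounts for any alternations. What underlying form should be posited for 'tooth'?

/fɛves/

'tooth' shows [s] ~ [ʃ] at the end of the stem ([fɛveso] vs [fɛveʃi]).
Compare 'house', with invariant [ʃ] in [fineʃo] and [fineʃi]: an analysis with underlying /ʃ/ and a rule producing [s] before the 1SG.POSS suffix would wrongly predict alternation here too.
So /s/ is underlying, and a rule of palatalization before a front vowel — /k/, /g/ and /s/ become palato-alveolar [tʃ], [dʒ] and [ʃ] before a front vowel — gives [ʃ].
Hence 'tooth' is /fɛves/ underlyingly.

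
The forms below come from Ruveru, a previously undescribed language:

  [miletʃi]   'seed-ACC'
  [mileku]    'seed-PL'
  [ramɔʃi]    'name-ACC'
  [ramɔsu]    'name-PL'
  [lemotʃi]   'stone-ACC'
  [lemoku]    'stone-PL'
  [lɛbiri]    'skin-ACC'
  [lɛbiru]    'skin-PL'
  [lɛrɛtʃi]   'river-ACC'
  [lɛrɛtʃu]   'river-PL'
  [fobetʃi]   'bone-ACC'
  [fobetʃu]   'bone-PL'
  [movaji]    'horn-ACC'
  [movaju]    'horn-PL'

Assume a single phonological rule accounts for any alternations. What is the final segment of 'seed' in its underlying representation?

/k/

In [miletʃi] and [mileku] the final segment of 'seed' alternates: [tʃ] ~ [k].
The stem 'bone' ([fobetʃi], [fobetʃu]) shows [tʃ] unchanged in both environments, so [tʃ] cannot be basic with [k] derived before the PL suffix.
Therefore /k/ is basic and [tʃ] is derived by palatalization before a front vowel (/k/ and /s/ become palato-alveolar [tʃ] and [ʃ] before a front vowel).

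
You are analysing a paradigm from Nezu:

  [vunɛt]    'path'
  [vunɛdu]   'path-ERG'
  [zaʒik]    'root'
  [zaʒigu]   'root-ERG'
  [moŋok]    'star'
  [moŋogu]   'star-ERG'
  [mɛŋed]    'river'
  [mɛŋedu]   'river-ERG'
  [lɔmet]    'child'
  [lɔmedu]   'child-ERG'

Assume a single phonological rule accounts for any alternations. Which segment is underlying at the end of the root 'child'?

/t/

The stem for 'child' ends in [t] in [lɔmet] but [d] in [lɔmedu].
The stem 'river' ([mɛŋed], [mɛŋedu]) shows [d] unchanged in both environments, so [d] cannot be basic with [t] derived in isolation.
The underlying segment must be /t/; voiceless stops become voiced between vowels, yielding [d] there.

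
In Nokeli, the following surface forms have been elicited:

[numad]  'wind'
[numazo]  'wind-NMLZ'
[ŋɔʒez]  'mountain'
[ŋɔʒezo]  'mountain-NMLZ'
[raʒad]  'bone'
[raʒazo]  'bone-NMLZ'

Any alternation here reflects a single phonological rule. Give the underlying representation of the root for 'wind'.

/numad/

In [numad] and [numazo] the final segment of 'wind' alternates: [d] ~ [z].
If /z/ were underlying and a rule turned it into [d] in isolation, 'mountain' would also alternate; but it has [z] in both [ŋɔʒez] and [ŋɔʒezo].
Therefore /d/ is basic and [z] is derived by intervocalic spirantization (voiced stops become fricatives between vowels).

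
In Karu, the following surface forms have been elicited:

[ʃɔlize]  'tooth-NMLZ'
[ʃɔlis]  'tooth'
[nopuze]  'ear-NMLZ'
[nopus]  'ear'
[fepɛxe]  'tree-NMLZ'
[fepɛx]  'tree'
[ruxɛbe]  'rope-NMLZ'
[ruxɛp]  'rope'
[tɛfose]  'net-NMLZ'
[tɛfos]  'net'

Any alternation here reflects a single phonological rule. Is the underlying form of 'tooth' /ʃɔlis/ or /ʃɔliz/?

The root 'tooth' surfaces as [ʃɔlize] and [ʃɔlis], with a stem-final [z] ~ [s] alternation.
But 'net' keeps [s] in both environments ([tɛfose], [tɛfos]), so there is no rule changing /s/ to [z] before the NMLZ suffix.
So /z/ is underlying, and a rule of word-final obstruent devoicing — voiced obstruents become voiceless word-finally — gives [s].

/ʃɔliz/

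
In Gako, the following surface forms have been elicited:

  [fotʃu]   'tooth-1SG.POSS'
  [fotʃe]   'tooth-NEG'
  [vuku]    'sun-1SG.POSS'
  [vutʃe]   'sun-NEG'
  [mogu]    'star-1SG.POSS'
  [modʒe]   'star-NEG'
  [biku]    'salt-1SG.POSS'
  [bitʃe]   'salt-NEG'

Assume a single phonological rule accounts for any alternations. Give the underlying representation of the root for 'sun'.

/vuk/

The root 'sun' surfaces as [vuku] and [vutʃe], with a stem-final [k] ~ [tʃ] alternation.
If /tʃ/ were underlying and a rule turned it into [k] before the 1SG.POSS suffix, 'tooth' would also alternate; but it has [tʃ] in both [fotʃu] and [fotʃe].
So /k/ is underlying, and a rule of palatalization before a front vowel — /k/ and /g/ become palato-alveolar [tʃ] and [dʒ] before a front vowel — gives [tʃ].
So 'sun' = /vuk/.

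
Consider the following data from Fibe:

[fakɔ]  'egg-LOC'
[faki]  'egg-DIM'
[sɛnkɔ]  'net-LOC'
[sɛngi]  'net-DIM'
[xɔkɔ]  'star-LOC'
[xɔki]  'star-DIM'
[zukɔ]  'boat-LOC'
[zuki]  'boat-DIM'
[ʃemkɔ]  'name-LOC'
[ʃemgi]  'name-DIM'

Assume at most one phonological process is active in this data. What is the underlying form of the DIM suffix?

The DIM morpheme has two allomorphs, [-gi] and [-ki].
By contrast the LOC suffix keeps its initial [k] throughout — that segment must be underlying.
The DIM suffix is therefore /-gi/ underlyingly, with post-vocalic devoicing: voiced stops become voiceless after a vowel.

/-gi/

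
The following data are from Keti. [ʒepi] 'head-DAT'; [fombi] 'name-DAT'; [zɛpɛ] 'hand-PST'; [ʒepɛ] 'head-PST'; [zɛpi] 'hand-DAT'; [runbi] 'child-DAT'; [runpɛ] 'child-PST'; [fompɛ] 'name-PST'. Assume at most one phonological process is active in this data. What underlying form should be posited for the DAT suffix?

/-bi/

The DAT suffix surfaces as [-bi] and [-pi], depending on the final segment of the stem.
By contrast the PST suffix keeps its initial [p] throughout — that segment must be underlying.
So the underlying form is /-bi/, and voiced stops become voiceless after a vowel.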